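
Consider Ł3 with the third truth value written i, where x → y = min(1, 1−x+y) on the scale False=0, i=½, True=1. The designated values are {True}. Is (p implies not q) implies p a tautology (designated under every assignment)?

No

Countermodel: p=i, q=i gives i, which is not designated.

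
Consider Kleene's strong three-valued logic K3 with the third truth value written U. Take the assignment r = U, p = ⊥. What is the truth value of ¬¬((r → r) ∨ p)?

U

r → r = U → U = U
(r → r) ∨ p = U ∨ ⊥ = U
¬((r → r) ∨ p) = ¬U = U
¬¬((r → r) ∨ p) = ¬U = U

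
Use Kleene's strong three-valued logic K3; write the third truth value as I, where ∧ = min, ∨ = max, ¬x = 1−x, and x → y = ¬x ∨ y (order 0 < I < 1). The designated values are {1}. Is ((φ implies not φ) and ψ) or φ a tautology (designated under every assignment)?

No

Countermodel: φ=I, ψ=1 gives I, which is not designated.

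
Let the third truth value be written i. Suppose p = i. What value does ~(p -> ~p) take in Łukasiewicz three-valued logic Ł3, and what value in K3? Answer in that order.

In Łukasiewicz three-valued logic Ł3: ~p = ~i = i
p -> ~p = i -> i = true
~(p -> ~p) = ~true = false
In K3: ~p = ~i = i
p -> ~p = i -> i = i  [~i | i]
~(p -> ~p) = ~i = i
They differ because Łukasiewicz three-valued logic Ł3 and K3 treat i differently under implication.

false; i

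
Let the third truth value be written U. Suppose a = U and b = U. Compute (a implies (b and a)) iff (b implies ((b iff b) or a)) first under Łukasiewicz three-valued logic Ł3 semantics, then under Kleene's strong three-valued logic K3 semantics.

In Łukasiewicz three-valued logic Ł3: b and a = U and U = U
a implies (b and a) = U implies U = T
b iff b = U iff U = T
(b iff b) or a = T or U = T
b implies ((b iff b) or a) = U implies T = T
(a implies (b and a)) iff (b implies ((b iff b) or a)) = T iff T = T
In Kleene's strong three-valued logic K3: b and a = U and U = U
a implies (b and a) = U implies U = U  [not U or U]
b iff b = U iff U = U
(b iff b) or a = U or U = U
b implies ((b iff b) or a) = U implies U = U
(a implies (b and a)) iff (b implies ((b iff b) or a)) = U iff U = U
They differ because Łukasiewicz three-valued logic Ł3 and Kleene's strong three-valued logic K3 treat U differently under implication.

T; U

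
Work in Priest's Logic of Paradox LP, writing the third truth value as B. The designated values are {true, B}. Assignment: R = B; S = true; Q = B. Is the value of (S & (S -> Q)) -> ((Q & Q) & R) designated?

S -> Q = true -> B = B
S & (S -> Q) = true & B = B
Q & Q = B & B = B
(Q & Q) & R = B & B = B
(S & (S -> Q)) -> ((Q & Q) & R) = B -> B = B
B ∈ {true, B}.

Yes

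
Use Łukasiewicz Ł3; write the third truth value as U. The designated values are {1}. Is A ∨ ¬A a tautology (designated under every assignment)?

Countermodel: A=U gives U, which is not designated.

No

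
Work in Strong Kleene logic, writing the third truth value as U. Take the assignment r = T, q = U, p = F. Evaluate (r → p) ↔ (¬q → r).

r → p = T → F = F
¬q = ¬U = U
¬q → r = U → T = T
(r → p) ↔ (¬q → r) = F ↔ T = F

F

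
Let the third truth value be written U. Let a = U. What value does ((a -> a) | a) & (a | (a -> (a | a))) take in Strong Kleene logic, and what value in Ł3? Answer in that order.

U; True

In Strong Kleene logic: a -> a = U -> U = U  [~U | U]
(a -> a) | a = U | U = U
a | a = U | U = U
a -> (a | a) = U -> U = U
a | (a -> (a | a)) = U | U = U
((a -> a) | a) & (a | (a -> (a | a))) = U & U = U
In Ł3: a -> a = U -> U = True
(a -> a) | a = True | U = True
a | a = U | U = U
a -> (a | a) = U -> U = True
a | (a -> (a | a)) = U | True = True
((a -> a) | a) & (a | (a -> (a | a))) = True & True = True
They differ because Strong Kleene logic and Ł3 treat U differently under implication.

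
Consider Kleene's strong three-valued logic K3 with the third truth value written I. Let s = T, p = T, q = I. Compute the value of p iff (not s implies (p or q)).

not s = not T = F
p or q = T or I = T
not s implies (p or q) = F implies T = T
p iff (not s implies (p or q)) = T iff T = T

T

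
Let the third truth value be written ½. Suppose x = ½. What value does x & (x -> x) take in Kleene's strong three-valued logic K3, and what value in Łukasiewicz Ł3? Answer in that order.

In Kleene's strong three-valued logic K3: x -> x = ½ -> ½ = ½  [~½ | ½]
x & (x -> x) = ½ & ½ = ½
In Łukasiewicz Ł3: x -> x = ½ -> ½ = True  [min(1, 1−½+½)]
x & (x -> x) = ½ & True = ½

½; ½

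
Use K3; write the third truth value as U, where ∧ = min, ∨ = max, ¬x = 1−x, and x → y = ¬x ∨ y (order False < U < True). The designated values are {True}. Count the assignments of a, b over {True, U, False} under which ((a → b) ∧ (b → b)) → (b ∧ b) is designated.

Designated under: (a=True, b=True); (a=True, b=False); (a=U, b=True); (a=False, b=True).

4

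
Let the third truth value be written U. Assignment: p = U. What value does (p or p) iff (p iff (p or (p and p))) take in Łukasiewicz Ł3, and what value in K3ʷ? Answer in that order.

U; U

In Łukasiewicz Ł3: p or p = U or U = U
p and p = U and U = U
p or (p and p) = U or U = U
p iff (p or (p and p)) = U iff U = True
(p or p) iff (p iff (p or (p and p))) = U iff True = U
In K3ʷ: p or p = U or U = U
p and p = U and U = U
p or (p and p) = U or U = U
p iff (p or (p and p)) = U iff U = U
(p or p) iff (p iff (p or (p and p))) = U iff U = U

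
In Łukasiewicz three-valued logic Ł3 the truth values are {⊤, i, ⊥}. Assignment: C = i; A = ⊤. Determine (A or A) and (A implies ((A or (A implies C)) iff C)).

i

A or A = ⊤ or ⊤ = ⊤
A implies C = ⊤ implies i = i  [min(1, 1−1+½)]
A or (A implies C) = ⊤ or i = ⊤
(A or (A implies C)) iff C = ⊤ iff i = i
A implies ((A or (A implies C)) iff C) = ⊤ implies i = i
(A or A) and (A implies ((A or (A implies C)) iff C)) = ⊤ and i = i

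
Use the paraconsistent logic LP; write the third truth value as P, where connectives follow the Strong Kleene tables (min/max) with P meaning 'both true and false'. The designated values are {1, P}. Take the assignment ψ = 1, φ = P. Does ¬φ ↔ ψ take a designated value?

¬φ = ¬P = P
¬φ ↔ ψ = P ↔ 1 = P
P ∈ {1, P}.

Yes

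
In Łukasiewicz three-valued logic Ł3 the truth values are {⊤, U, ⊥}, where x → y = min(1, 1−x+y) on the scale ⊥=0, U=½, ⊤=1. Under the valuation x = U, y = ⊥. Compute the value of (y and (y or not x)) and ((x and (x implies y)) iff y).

not x = not U = U
y or not x = ⊥ or U = U
y and (y or not x) = ⊥ and U = ⊥
x implies y = U implies ⊥ = U  [min(1, 1−½+0)]
x and (x implies y) = U and U = U
(x and (x implies y)) iff y = U iff ⊥ = U
(y and (y or not x)) and ((x and (x implies y)) iff y) = ⊥ and U = ⊥

⊥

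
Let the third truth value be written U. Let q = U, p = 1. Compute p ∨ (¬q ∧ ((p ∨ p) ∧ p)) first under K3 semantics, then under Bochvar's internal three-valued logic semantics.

1; U

In K3: ¬q = ¬U = U
p ∨ p = 1 ∨ 1 = 1
(p ∨ p) ∧ p = 1 ∧ 1 = 1
¬q ∧ ((p ∨ p) ∧ p) = U ∧ 1 = U
p ∨ (¬q ∧ ((p ∨ p) ∧ p)) = 1 ∨ U = 1
In Bochvar's internal three-valued logic: ¬q = ¬U = U
p ∨ p = 1 ∨ 1 = 1
(p ∨ p) ∧ p = 1 ∧ 1 = 1
¬q ∧ ((p ∨ p) ∧ p) = U ∧ 1 = U
p ∨ (¬q ∧ ((p ∨ p) ∧ p)) = 1 ∨ U = U
They differ because K3 and Bochvar's internal three-valued logic treat U differently under the binary connectives.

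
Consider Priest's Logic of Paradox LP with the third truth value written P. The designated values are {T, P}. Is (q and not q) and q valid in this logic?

No

Countermodel: q=T gives F, which is not designated.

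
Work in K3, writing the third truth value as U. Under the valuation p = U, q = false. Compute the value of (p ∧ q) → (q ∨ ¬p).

p ∧ q = U ∧ false = false
¬p = ¬U = U
q ∨ ¬p = false ∨ U = U
(p ∧ q) → (q ∨ ¬p) = false → U = true  [¬false ∨ U]

true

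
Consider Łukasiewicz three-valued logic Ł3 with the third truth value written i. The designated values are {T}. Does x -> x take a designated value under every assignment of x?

Every assignment of x over {T, i, F} gives a value in {T}.
In particular, with x=i: x -> x = T.

Yes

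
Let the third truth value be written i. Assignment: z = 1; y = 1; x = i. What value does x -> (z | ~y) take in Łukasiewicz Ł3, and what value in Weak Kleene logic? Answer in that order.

In Łukasiewicz Ł3: ~y = ~1 = 0
z | ~y = 1 | 0 = 1
x -> (z | ~y) = i -> 1 = 1  [min(1, 1−½+1)]
In Weak Kleene logic: ~y = ~1 = 0
z | ~y = 1 | 0 = 1
x -> (z | ~y) = i -> 1 = i  [any arg is the third value ⇒ result is the third value]
They differ because Łukasiewicz Ł3 and Weak Kleene logic treat i differently under the binary connectives.

1; i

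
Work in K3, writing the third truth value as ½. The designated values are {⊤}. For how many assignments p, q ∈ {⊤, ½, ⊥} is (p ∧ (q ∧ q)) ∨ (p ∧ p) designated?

3

Designated under: (p=⊤, q=⊤); (p=⊤, q=½); (p=⊤, q=⊥).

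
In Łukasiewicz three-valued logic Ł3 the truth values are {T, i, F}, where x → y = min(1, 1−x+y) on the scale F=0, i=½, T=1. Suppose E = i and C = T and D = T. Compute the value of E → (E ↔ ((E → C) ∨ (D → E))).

T

E → C = i → T = T  [min(1, 1−½+1)]
D → E = T → i = i
(E → C) ∨ (D → E) = T ∨ i = T
E ↔ ((E → C) ∨ (D → E)) = i ↔ T = i
E → (E ↔ ((E → C) ∨ (D → E))) = i → i = T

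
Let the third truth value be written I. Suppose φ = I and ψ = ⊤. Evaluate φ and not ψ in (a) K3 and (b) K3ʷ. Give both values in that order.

In K3: not ψ = not ⊤ = ⊥
φ and not ψ = I and ⊥ = ⊥
In K3ʷ: not ψ = not ⊤ = ⊥
φ and not ψ = I and ⊥ = I
They differ because K3 and K3ʷ treat I differently under the binary connectives.

⊥; I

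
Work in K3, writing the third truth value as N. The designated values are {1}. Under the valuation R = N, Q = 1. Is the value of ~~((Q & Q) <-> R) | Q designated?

Q & Q = 1 & 1 = 1
(Q & Q) <-> R = 1 <-> N = N
~((Q & Q) <-> R) = ~N = N
~~((Q & Q) <-> R) = ~N = N
~~((Q & Q) <-> R) | Q = N | 1 = 1
1 ∈ {1}.

Yes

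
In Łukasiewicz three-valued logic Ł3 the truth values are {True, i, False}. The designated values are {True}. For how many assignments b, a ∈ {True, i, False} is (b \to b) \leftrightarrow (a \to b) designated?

Of the 9 assignments, 6 give a value in {True}.

6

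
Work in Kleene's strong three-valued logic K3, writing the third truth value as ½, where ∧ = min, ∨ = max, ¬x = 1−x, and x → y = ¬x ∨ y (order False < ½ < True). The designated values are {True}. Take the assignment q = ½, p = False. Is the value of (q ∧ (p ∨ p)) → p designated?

Yes

p ∨ p = False ∨ False = False
q ∧ (p ∨ p) = ½ ∧ False = False
(q ∧ (p ∨ p)) → p = False → False = True
True ∈ {True}.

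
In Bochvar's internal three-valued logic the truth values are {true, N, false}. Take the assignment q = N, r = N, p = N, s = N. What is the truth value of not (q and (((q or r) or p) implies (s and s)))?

N

q or r = N or N = N
(q or r) or p = N or N = N
s and s = N and N = N
((q or r) or p) implies (s and s) = N implies N = N
q and (((q or r) or p) implies (s and s)) = N and N = N
not (q and (((q or r) or p) implies (s and s))) = not N = N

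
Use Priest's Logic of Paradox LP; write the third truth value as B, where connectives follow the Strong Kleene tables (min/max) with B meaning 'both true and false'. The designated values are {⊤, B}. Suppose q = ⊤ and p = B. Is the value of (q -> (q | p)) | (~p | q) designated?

Yes

q | p = ⊤ | B = ⊤
q -> (q | p) = ⊤ -> ⊤ = ⊤
~p = ~B = B
~p | q = B | ⊤ = ⊤
(q -> (q | p)) | (~p | q) = ⊤ | ⊤ = ⊤
⊤ ∈ {⊤, B}.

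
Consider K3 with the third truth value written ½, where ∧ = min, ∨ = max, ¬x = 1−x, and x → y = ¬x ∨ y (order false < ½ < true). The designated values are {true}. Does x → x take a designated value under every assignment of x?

No

Countermodel: x=½ gives ½, which is not designated.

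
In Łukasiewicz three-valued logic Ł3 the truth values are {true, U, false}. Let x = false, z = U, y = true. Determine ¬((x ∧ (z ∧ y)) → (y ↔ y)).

false

z ∧ y = U ∧ true = U
x ∧ (z ∧ y) = false ∧ U = false
y ↔ y = true ↔ true = true
(x ∧ (z ∧ y)) → (y ↔ y) = false → true = true
¬((x ∧ (z ∧ y)) → (y ↔ y)) = ¬true = false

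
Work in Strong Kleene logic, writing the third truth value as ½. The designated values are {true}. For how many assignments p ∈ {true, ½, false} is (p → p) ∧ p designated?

p=true: true ✓
p=½: ½ ·
p=false: false ·

1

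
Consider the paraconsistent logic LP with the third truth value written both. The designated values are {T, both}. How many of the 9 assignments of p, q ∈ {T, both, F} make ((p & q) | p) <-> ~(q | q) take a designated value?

Of the 9 assignments, 7 give a value in {T, both}.

7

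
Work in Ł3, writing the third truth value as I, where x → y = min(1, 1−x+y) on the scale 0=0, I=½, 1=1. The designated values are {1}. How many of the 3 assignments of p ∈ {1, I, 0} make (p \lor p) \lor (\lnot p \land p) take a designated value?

1

p=1: 1 ✓
p=I: I ·
p=0: 0 ·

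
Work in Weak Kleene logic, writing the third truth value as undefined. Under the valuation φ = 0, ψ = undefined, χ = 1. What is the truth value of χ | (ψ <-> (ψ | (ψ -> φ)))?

undefined

ψ -> φ = undefined -> 0 = undefined  [any arg is the third value ⇒ result is the third value]
ψ | (ψ -> φ) = undefined | undefined = undefined
ψ <-> (ψ | (ψ -> φ)) = undefined <-> undefined = undefined
χ | (ψ <-> (ψ | (ψ -> φ))) = 1 | undefined = undefined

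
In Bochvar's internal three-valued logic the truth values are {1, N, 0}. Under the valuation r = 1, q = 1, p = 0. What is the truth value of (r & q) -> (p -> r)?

1

r & q = 1 & 1 = 1
p -> r = 0 -> 1 = 1
(r & q) -> (p -> r) = 1 -> 1 = 1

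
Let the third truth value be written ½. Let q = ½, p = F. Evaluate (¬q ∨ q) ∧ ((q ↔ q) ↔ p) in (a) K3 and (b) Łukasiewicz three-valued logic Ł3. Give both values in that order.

½; F

In K3: ¬q = ¬½ = ½
¬q ∨ q = ½ ∨ ½ = ½
q ↔ q = ½ ↔ ½ = ½
(q ↔ q) ↔ p = ½ ↔ F = ½
(¬q ∨ q) ∧ ((q ↔ q) ↔ p) = ½ ∧ ½ = ½
In Łukasiewicz three-valued logic Ł3: ¬q = ¬½ = ½
¬q ∨ q = ½ ∨ ½ = ½
q ↔ q = ½ ↔ ½ = T
(q ↔ q) ↔ p = T ↔ F = F
(¬q ∨ q) ∧ ((q ↔ q) ↔ p) = ½ ∧ F = F
They differ because K3 and Łukasiewicz three-valued logic Ł3 treat ½ differently under implication.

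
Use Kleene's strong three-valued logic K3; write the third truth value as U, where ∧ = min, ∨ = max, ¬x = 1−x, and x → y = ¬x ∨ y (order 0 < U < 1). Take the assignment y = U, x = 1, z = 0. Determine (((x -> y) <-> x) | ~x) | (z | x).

x -> y = 1 -> U = U
(x -> y) <-> x = U <-> 1 = U
~x = ~1 = 0
((x -> y) <-> x) | ~x = U | 0 = U
z | x = 0 | 1 = 1
(((x -> y) <-> x) | ~x) | (z | x) = U | 1 = 1

1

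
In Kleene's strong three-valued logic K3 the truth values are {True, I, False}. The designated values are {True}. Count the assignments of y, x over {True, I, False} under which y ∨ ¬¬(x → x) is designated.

7

Of the 9 assignments, 7 give a value in {True}.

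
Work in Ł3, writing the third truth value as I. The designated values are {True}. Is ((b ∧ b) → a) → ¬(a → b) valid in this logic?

No

Countermodel: b=True, a=True gives False, which is not designated.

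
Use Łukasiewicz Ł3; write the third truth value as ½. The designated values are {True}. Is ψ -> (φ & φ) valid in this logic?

No

Countermodel: ψ=True, φ=½ gives ½, which is not designated.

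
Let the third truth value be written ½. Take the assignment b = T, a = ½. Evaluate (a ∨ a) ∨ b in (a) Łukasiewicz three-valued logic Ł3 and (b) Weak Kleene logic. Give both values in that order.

In Łukasiewicz three-valued logic Ł3: a ∨ a = ½ ∨ ½ = ½
(a ∨ a) ∨ b = ½ ∨ T = T
In Weak Kleene logic: a ∨ a = ½ ∨ ½ = ½
(a ∨ a) ∨ b = ½ ∨ T = ½
They differ because Łukasiewicz three-valued logic Ł3 and Weak Kleene logic treat ½ differently under the binary connectives.

T; ½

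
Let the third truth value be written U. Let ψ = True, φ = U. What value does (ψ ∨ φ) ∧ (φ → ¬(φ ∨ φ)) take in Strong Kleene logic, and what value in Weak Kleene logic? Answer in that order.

U; U

In Strong Kleene logic: ψ ∨ φ = True ∨ U = True
φ ∨ φ = U ∨ U = U
¬(φ ∨ φ) = ¬U = U
φ → ¬(φ ∨ φ) = U → U = U  [¬U ∨ U]
(ψ ∨ φ) ∧ (φ → ¬(φ ∨ φ)) = True ∧ U = U
In Weak Kleene logic: ψ ∨ φ = True ∨ U = U
φ ∨ φ = U ∨ U = U
¬(φ ∨ φ) = ¬U = U
φ → ¬(φ ∨ φ) = U → U = U  [any arg is the third value ⇒ result is the third value]
(ψ ∨ φ) ∧ (φ → ¬(φ ∨ φ)) = U ∧ U = U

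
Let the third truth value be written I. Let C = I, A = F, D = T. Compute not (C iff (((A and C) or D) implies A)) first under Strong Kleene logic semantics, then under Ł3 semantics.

In Strong Kleene logic: A and C = F and I = F
(A and C) or D = F or T = T
((A and C) or D) implies A = T implies F = F
C iff (((A and C) or D) implies A) = I iff F = I
not (C iff (((A and C) or D) implies A)) = not I = I
In Ł3: A and C = F and I = F
(A and C) or D = F or T = T
((A and C) or D) implies A = T implies F = F
C iff (((A and C) or D) implies A) = I iff F = I  [1 − |½−0|]
not (C iff (((A and C) or D) implies A)) = not I = I

I; I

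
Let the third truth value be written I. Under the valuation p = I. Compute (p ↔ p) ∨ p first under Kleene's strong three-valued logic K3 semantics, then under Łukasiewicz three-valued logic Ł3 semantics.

In Kleene's strong three-valued logic K3: p ↔ p = I ↔ I = I
(p ↔ p) ∨ p = I ∨ I = I
In Łukasiewicz three-valued logic Ł3: p ↔ p = I ↔ I = True
(p ↔ p) ∨ p = True ∨ I = True
They differ because Kleene's strong three-valued logic K3 and Łukasiewicz three-valued logic Ł3 treat I differently under implication.

I; True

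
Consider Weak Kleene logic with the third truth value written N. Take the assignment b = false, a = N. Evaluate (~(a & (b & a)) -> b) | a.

b & a = false & N = N
a & (b & a) = N & N = N
~(a & (b & a)) = ~N = N
~(a & (b & a)) -> b = N -> false = N  [any arg is the third value ⇒ result is the third value]
(~(a & (b & a)) -> b) | a = N | N = N

N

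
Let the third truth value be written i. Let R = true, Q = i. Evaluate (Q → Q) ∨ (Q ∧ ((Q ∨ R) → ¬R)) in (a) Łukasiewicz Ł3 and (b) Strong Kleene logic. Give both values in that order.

true; i

In Łukasiewicz Ł3: Q → Q = i → i = true  [min(1, 1−½+½)]
Q ∨ R = i ∨ true = true
¬R = ¬true = false
(Q ∨ R) → ¬R = true → false = false
Q ∧ ((Q ∨ R) → ¬R) = i ∧ false = false
(Q → Q) ∨ (Q ∧ ((Q ∨ R) → ¬R)) = true ∨ false = true
In Strong Kleene logic: Q → Q = i → i = i  [¬i ∨ i]
Q ∨ R = i ∨ true = true
¬R = ¬true = false
(Q ∨ R) → ¬R = true → false = false
Q ∧ ((Q ∨ R) → ¬R) = i ∧ false = false
(Q → Q) ∨ (Q ∧ ((Q ∨ R) → ¬R)) = i ∨ false = i
They differ because Łukasiewicz Ł3 and Strong Kleene logic treat i differently under implication.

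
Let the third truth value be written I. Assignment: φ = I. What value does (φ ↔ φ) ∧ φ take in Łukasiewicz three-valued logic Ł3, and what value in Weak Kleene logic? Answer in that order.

I; I

In Łukasiewicz three-valued logic Ł3: φ ↔ φ = I ↔ I = 1
(φ ↔ φ) ∧ φ = 1 ∧ I = I
In Weak Kleene logic: φ ↔ φ = I ↔ I = I
(φ ↔ φ) ∧ φ = I ∧ I = I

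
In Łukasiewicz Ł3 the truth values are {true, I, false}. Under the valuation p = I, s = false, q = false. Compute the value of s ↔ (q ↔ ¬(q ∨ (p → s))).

p → s = I → false = I
q ∨ (p → s) = false ∨ I = I
¬(q ∨ (p → s)) = ¬I = I
q ↔ ¬(q ∨ (p → s)) = false ↔ I = I
s ↔ (q ↔ ¬(q ∨ (p → s))) = false ↔ I = I

I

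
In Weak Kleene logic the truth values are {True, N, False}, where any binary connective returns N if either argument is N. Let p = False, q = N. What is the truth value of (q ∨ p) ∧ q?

q ∨ p = N ∨ False = N
(q ∨ p) ∧ q = N ∧ N = N

N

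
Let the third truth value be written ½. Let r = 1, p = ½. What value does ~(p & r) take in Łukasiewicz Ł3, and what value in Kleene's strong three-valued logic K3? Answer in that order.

In Łukasiewicz Ł3: p & r = ½ & 1 = ½
~(p & r) = ~½ = ½
In Kleene's strong three-valued logic K3: p & r = ½ & 1 = ½
~(p & r) = ~½ = ½

½; ½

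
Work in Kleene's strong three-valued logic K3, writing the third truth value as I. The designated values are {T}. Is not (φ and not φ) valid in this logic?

No

Countermodel: φ=I gives I, which is not designated.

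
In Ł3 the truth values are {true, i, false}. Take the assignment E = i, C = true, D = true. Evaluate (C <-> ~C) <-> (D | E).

false

~C = ~true = false
C <-> ~C = true <-> false = false
D | E = true | i = true
(C <-> ~C) <-> (D | E) = false <-> true = false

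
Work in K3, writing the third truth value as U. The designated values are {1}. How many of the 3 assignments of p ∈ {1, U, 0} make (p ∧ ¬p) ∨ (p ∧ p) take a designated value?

p=1: 1 ✓
p=U: U ·
p=0: 0 ·

1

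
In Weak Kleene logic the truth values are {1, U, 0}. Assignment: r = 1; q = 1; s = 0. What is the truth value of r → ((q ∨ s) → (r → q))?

1

q ∨ s = 1 ∨ 0 = 1
r → q = 1 → 1 = 1
(q ∨ s) → (r → q) = 1 → 1 = 1
r → ((q ∨ s) → (r → q)) = 1 → 1 = 1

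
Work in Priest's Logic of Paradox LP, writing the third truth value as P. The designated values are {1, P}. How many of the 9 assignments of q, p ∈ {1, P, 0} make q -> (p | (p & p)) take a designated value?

8

Of the 9 assignments, 8 give a value in {1, P}.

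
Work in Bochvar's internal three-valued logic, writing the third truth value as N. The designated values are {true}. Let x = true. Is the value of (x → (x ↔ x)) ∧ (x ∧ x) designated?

Yes

x ↔ x = true ↔ true = true
x → (x ↔ x) = true → true = true
x ∧ x = true ∧ true = true
(x → (x ↔ x)) ∧ (x ∧ x) = true ∧ true = true
true ∈ {true}.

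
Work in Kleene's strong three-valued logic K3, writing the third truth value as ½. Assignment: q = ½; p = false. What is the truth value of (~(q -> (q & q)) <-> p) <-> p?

q & q = ½ & ½ = ½
q -> (q & q) = ½ -> ½ = ½  [~½ | ½]
~(q -> (q & q)) = ~½ = ½
~(q -> (q & q)) <-> p = ½ <-> false = ½
(~(q -> (q & q)) <-> p) <-> p = ½ <-> false = ½

½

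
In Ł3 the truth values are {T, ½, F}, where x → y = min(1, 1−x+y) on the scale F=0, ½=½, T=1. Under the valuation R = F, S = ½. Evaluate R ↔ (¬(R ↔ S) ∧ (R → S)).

R ↔ S = F ↔ ½ = ½
¬(R ↔ S) = ¬½ = ½
R → S = F → ½ = T
¬(R ↔ S) ∧ (R → S) = ½ ∧ T = ½
R ↔ (¬(R ↔ S) ∧ (R → S)) = F ↔ ½ = ½

½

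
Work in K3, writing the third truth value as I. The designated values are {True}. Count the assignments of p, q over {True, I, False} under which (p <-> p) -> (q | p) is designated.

5

Of the 9 assignments, 5 give a value in {True}.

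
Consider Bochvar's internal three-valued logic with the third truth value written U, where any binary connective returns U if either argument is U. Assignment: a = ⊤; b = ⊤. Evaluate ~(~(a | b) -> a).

⊥

a | b = ⊤ | ⊤ = ⊤
~(a | b) = ~⊤ = ⊥
~(a | b) -> a = ⊥ -> ⊤ = ⊤
~(~(a | b) -> a) = ~⊤ = ⊥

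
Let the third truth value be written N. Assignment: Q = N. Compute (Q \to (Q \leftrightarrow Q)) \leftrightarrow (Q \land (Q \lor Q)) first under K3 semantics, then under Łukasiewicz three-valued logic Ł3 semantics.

N; N

In K3: Q \leftrightarrow Q = N \leftrightarrow N = N
Q \to (Q \leftrightarrow Q) = N \to N = N  [\lnot N \lor N]
Q \lor Q = N \lor N = N
Q \land (Q \lor Q) = N \land N = N
(Q \to (Q \leftrightarrow Q)) \leftrightarrow (Q \land (Q \lor Q)) = N \leftrightarrow N = N
In Łukasiewicz three-valued logic Ł3: Q \leftrightarrow Q = N \leftrightarrow N = true  [1 − |½−½|]
Q \to (Q \leftrightarrow Q) = N \to true = true
Q \lor Q = N \lor N = N
Q \land (Q \lor Q) = N \land N = N
(Q \to (Q \leftrightarrow Q)) \leftrightarrow (Q \land (Q \lor Q)) = true \leftrightarrow N = N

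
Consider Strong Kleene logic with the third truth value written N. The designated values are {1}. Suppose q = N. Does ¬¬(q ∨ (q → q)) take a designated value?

No

q → q = N → N = N  [¬N ∨ N]
q ∨ (q → q) = N ∨ N = N
¬(q ∨ (q → q)) = ¬N = N
¬¬(q ∨ (q → q)) = ¬N = N
N ∉ {1}.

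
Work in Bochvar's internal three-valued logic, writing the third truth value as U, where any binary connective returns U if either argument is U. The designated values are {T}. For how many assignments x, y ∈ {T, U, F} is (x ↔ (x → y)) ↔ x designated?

Designated under: (x=T, y=T); (x=F, y=T); (x=F, y=F).

3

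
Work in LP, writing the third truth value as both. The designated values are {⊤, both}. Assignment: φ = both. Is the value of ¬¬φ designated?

Yes

¬φ = ¬both = both
¬¬φ = ¬both = both
both ∈ {⊤, both}.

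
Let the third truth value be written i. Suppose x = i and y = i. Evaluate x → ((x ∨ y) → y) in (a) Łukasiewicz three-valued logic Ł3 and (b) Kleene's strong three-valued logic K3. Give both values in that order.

In Łukasiewicz three-valued logic Ł3: x ∨ y = i ∨ i = i
(x ∨ y) → y = i → i = 1  [min(1, 1−½+½)]
x → ((x ∨ y) → y) = i → 1 = 1
In Kleene's strong three-valued logic K3: x ∨ y = i ∨ i = i
(x ∨ y) → y = i → i = i  [¬i ∨ i]
x → ((x ∨ y) → y) = i → i = i
They differ because Łukasiewicz three-valued logic Ł3 and Kleene's strong three-valued logic K3 treat i differently under implication.

1; i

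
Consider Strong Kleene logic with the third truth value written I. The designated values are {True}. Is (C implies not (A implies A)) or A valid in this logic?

Countermodel: C=True, A=I gives I, which is not designated.

No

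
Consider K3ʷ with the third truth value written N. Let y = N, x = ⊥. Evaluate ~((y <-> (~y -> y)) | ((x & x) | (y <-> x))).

N

~y = ~N = N
~y -> y = N -> N = N
y <-> (~y -> y) = N <-> N = N
x & x = ⊥ & ⊥ = ⊥
y <-> x = N <-> ⊥ = N
(x & x) | (y <-> x) = ⊥ | N = N
(y <-> (~y -> y)) | ((x & x) | (y <-> x)) = N | N = N
~((y <-> (~y -> y)) | ((x & x) | (y <-> x))) = ~N = N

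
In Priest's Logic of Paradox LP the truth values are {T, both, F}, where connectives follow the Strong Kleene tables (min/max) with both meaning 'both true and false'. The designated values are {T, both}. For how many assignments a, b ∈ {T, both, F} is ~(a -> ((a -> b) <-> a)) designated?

5

Of the 9 assignments, 5 give a value in {T, both}.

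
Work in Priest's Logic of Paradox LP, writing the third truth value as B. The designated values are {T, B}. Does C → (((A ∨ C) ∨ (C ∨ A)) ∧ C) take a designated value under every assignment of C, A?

Every assignment of C, A over {T, B, F} gives a value in {T, B}.
In particular, with C=B, A=B: C → (((A ∨ C) ∨ (C ∨ A)) ∧ C) = B.

Yes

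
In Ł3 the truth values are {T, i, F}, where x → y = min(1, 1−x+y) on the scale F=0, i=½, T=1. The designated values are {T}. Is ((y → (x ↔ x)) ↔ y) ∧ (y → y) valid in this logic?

Countermodel: y=i, x=T gives i, which is not designated.

No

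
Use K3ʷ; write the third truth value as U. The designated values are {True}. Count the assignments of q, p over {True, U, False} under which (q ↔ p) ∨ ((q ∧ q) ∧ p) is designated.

Designated under: (q=True, p=True); (q=False, p=False).

2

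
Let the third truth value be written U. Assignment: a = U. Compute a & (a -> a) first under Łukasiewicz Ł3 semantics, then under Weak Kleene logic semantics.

U; U

In Łukasiewicz Ł3: a -> a = U -> U = T  [min(1, 1−½+½)]
a & (a -> a) = U & T = U
In Weak Kleene logic: a -> a = U -> U = U  [any arg is the third value ⇒ result is the third value]
a & (a -> a) = U & U = U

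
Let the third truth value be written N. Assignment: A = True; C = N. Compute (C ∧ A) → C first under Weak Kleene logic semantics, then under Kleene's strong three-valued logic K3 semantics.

N; N

In Weak Kleene logic: C ∧ A = N ∧ True = N
(C ∧ A) → C = N → N = N  [any arg is the third value ⇒ result is the third value]
In Kleene's strong three-valued logic K3: C ∧ A = N ∧ True = N
(C ∧ A) → C = N → N = N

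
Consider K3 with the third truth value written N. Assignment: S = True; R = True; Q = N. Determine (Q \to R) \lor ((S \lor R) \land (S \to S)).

True

Q \to R = N \to True = True
S \lor R = True \lor True = True
S \to S = True \to True = True
(S \lor R) \land (S \to S) = True \land True = True
(Q \to R) \lor ((S \lor R) \land (S \to S)) = True \lor True = True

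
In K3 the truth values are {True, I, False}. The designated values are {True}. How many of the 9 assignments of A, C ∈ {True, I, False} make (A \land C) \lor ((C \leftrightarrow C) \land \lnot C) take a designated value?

4

Designated under: (A=True, C=True); (A=True, C=False); (A=I, C=False); (A=False, C=False).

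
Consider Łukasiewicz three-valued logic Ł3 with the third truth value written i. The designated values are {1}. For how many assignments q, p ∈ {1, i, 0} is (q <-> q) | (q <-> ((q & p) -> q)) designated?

Of the 9 assignments, 9 give a value in {1}.

9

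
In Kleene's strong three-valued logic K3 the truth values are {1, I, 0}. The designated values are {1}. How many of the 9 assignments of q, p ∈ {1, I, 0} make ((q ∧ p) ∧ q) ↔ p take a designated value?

4

Designated under: (q=1, p=1); (q=1, p=0); (q=I, p=0); (q=0, p=0).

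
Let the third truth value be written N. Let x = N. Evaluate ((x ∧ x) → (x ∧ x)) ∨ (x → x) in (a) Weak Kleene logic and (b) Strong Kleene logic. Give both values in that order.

N; N

In Weak Kleene logic: x ∧ x = N ∧ N = N
x ∧ x = N ∧ N = N
(x ∧ x) → (x ∧ x) = N → N = N  [any arg is the third value ⇒ result is the third value]
x → x = N → N = N
((x ∧ x) → (x ∧ x)) ∨ (x → x) = N ∨ N = N
In Strong Kleene logic: x ∧ x = N ∧ N = N
x ∧ x = N ∧ N = N
(x ∧ x) → (x ∧ x) = N → N = N  [¬N ∨ N]
x → x = N → N = N
((x ∧ x) → (x ∧ x)) ∨ (x → x) = N ∨ N = N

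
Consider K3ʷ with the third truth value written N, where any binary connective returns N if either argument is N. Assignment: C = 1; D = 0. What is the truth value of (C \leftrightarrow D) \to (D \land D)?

C \leftrightarrow D = 1 \leftrightarrow 0 = 0
D \land D = 0 \land 0 = 0
(C \leftrightarrow D) \to (D \land D) = 0 \to 0 = 1

1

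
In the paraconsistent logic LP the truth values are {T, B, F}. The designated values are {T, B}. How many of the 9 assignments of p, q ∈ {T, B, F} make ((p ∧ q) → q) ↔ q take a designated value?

Of the 9 assignments, 6 give a value in {T, B}.

6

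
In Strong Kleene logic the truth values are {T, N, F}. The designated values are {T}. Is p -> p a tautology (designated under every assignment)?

Countermodel: p=N gives N, which is not designated.

No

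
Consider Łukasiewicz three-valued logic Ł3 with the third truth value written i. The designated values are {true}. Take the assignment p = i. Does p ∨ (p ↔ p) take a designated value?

Yes

p ↔ p = i ↔ i = true  [1 − |½−½|]
p ∨ (p ↔ p) = i ∨ true = true
true ∈ {true}.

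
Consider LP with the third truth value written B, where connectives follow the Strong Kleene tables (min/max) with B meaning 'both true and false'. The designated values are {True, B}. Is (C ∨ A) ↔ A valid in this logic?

No

Countermodel: C=True, A=False gives False, which is not designated.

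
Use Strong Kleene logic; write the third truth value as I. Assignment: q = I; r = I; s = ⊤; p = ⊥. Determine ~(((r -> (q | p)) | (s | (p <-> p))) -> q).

I

q | p = I | ⊥ = I
r -> (q | p) = I -> I = I  [~I | I]
p <-> p = ⊥ <-> ⊥ = ⊤
s | (p <-> p) = ⊤ | ⊤ = ⊤
(r -> (q | p)) | (s | (p <-> p)) = I | ⊤ = ⊤
((r -> (q | p)) | (s | (p <-> p))) -> q = ⊤ -> I = I
~(((r -> (q | p)) | (s | (p <-> p))) -> q) = ~I = I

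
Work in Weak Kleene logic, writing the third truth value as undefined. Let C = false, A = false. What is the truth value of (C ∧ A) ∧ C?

false

C ∧ A = false ∧ false = false
(C ∧ A) ∧ C = false ∧ false = false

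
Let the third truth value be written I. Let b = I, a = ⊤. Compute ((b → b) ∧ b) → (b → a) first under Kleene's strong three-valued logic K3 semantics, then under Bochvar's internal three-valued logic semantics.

⊤; I

In Kleene's strong three-valued logic K3: b → b = I → I = I  [¬I ∨ I]
(b → b) ∧ b = I ∧ I = I
b → a = I → ⊤ = ⊤
((b → b) ∧ b) → (b → a) = I → ⊤ = ⊤
In Bochvar's internal three-valued logic: b → b = I → I = I  [any arg is the third value ⇒ result is the third value]
(b → b) ∧ b = I ∧ I = I
b → a = I → ⊤ = I
((b → b) ∧ b) → (b → a) = I → I = I
They differ because Kleene's strong three-valued logic K3 and Bochvar's internal three-valued logic treat I differently under the binary connectives.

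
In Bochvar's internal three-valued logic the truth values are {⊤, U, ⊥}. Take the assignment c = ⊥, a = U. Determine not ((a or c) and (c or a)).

U

a or c = U or ⊥ = U
c or a = ⊥ or U = U
(a or c) and (c or a) = U and U = U
not ((a or c) and (c or a)) = not U = U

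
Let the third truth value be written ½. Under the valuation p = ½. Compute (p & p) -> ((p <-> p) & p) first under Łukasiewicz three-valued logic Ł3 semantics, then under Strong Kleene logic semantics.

T; ½

In Łukasiewicz three-valued logic Ł3: p & p = ½ & ½ = ½
p <-> p = ½ <-> ½ = T  [1 − |½−½|]
(p <-> p) & p = T & ½ = ½
(p & p) -> ((p <-> p) & p) = ½ -> ½ = T
In Strong Kleene logic: p & p = ½ & ½ = ½
p <-> p = ½ <-> ½ = ½
(p <-> p) & p = ½ & ½ = ½
(p & p) -> ((p <-> p) & p) = ½ -> ½ = ½
They differ because Łukasiewicz three-valued logic Ł3 and Strong Kleene logic treat ½ differently under implication.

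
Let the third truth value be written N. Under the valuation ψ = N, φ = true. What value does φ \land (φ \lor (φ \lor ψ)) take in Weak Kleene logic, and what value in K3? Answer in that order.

N; true

In Weak Kleene logic: φ \lor ψ = true \lor N = N
φ \lor (φ \lor ψ) = true \lor N = N
φ \land (φ \lor (φ \lor ψ)) = true \land N = N
In K3: φ \lor ψ = true \lor N = true
φ \lor (φ \lor ψ) = true \lor true = true
φ \land (φ \lor (φ \lor ψ)) = true \land true = true
They differ because Weak Kleene logic and K3 treat N differently under the binary connectives.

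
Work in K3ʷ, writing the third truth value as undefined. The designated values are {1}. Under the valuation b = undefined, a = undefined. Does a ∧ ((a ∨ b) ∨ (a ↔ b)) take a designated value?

No

a ∨ b = undefined ∨ undefined = undefined
a ↔ b = undefined ↔ undefined = undefined
(a ∨ b) ∨ (a ↔ b) = undefined ∨ undefined = undefined
a ∧ ((a ∨ b) ∨ (a ↔ b)) = undefined ∧ undefined = undefined
undefined ∉ {1}.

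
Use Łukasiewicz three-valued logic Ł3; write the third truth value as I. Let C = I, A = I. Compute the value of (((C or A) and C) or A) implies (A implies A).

⊤

C or A = I or I = I
(C or A) and C = I and I = I
((C or A) and C) or A = I or I = I
A implies A = I implies I = ⊤
(((C or A) and C) or A) implies (A implies A) = I implies ⊤ = ⊤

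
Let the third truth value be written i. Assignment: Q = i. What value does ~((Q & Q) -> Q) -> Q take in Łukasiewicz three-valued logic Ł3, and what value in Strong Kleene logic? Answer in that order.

In Łukasiewicz three-valued logic Ł3: Q & Q = i & i = i
(Q & Q) -> Q = i -> i = ⊤  [min(1, 1−½+½)]
~((Q & Q) -> Q) = ~⊤ = ⊥
~((Q & Q) -> Q) -> Q = ⊥ -> i = ⊤
In Strong Kleene logic: Q & Q = i & i = i
(Q & Q) -> Q = i -> i = i  [~i | i]
~((Q & Q) -> Q) = ~i = i
~((Q & Q) -> Q) -> Q = i -> i = i
They differ because Łukasiewicz three-valued logic Ł3 and Strong Kleene logic treat i differently under implication.

⊤; i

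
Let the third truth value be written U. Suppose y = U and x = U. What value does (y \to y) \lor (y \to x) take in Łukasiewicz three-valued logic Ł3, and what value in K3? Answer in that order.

In Łukasiewicz three-valued logic Ł3: y \to y = U \to U = T
y \to x = U \to U = T
(y \to y) \lor (y \to x) = T \lor T = T
In K3: y \to y = U \to U = U  [\lnot U \lor U]
y \to x = U \to U = U
(y \to y) \lor (y \to x) = U \lor U = U
They differ because Łukasiewicz three-valued logic Ł3 and K3 treat U differently under implication.

T; U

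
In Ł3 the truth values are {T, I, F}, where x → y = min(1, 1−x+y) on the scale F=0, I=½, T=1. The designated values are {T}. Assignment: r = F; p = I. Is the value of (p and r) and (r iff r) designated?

p and r = I and F = F
r iff r = F iff F = T
(p and r) and (r iff r) = F and T = F
F ∉ {T}.

No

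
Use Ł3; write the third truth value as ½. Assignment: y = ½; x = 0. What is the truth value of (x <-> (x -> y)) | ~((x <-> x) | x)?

0

x -> y = 0 -> ½ = 1
x <-> (x -> y) = 0 <-> 1 = 0
x <-> x = 0 <-> 0 = 1
(x <-> x) | x = 1 | 0 = 1
~((x <-> x) | x) = ~1 = 0
(x <-> (x -> y)) | ~((x <-> x) | x) = 0 | 0 = 0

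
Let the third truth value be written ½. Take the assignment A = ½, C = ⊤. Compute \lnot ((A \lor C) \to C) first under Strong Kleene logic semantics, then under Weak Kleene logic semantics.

⊥; ½

In Strong Kleene logic: A \lor C = ½ \lor ⊤ = ⊤
(A \lor C) \to C = ⊤ \to ⊤ = ⊤
\lnot ((A \lor C) \to C) = \lnot ⊤ = ⊥
In Weak Kleene logic: A \lor C = ½ \lor ⊤ = ½
(A \lor C) \to C = ½ \to ⊤ = ½
\lnot ((A \lor C) \to C) = \lnot ½ = ½
They differ because Strong Kleene logic and Weak Kleene logic treat ½ differently under the binary connectives.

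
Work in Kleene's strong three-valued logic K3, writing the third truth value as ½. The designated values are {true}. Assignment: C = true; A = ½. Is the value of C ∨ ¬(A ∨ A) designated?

Yes

A ∨ A = ½ ∨ ½ = ½
¬(A ∨ A) = ¬½ = ½
C ∨ ¬(A ∨ A) = true ∨ ½ = true
true ∈ {true}.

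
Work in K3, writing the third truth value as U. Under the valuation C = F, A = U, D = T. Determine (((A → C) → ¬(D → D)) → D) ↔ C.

F

A → C = U → F = U  [¬U ∨ F]
D → D = T → T = T
¬(D → D) = ¬T = F
(A → C) → ¬(D → D) = U → F = U
((A → C) → ¬(D → D)) → D = U → T = T
(((A → C) → ¬(D → D)) → D) ↔ C = T ↔ F = F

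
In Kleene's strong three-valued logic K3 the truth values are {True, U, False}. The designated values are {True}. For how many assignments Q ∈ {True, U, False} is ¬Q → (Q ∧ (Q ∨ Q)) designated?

Q=True: True ✓
Q=U: U ·
Q=False: False ·

1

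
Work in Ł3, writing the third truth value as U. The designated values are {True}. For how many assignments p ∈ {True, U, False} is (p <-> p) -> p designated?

1

p=True: True ✓
p=U: U ·
p=False: False ·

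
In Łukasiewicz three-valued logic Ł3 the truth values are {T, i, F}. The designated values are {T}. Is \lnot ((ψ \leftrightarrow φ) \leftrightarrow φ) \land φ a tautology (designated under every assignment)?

Countermodel: ψ=T, φ=T gives F, which is not designated.

No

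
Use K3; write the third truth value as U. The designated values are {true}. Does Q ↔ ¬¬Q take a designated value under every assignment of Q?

No

Countermodel: Q=U gives U, which is not designated.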